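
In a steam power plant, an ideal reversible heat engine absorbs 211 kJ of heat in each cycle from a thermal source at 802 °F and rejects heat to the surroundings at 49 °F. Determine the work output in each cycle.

T_H = 802 °F → (802 − 32) × 5/9 = 427.78 °C = 700.93 K.
T_C = 49 °F → (49 − 32) × 5/9 = 9.44 °C = 282.59 K.
The Carnot efficiency is η = 1 − T_C/T_H = 1 − 282.59/700.93 = 0.5968.
W = η·Q_H = 0.5968 × 211 = 126 kJ.

W ≈ 126 kJ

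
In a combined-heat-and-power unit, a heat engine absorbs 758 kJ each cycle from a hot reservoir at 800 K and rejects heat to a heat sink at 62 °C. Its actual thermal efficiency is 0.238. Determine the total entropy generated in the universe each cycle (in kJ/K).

T_C = 62 °C → 62 + 273.15 = 335.15 K.
W = η·Q_H = 0.238 × 758 = 180.4 kJ, so Q_C = Q_H − W = 577.6 kJ.
Entropy balance on the reservoirs: −Q_H/T_H = -0.9475 kJ/K, +Q_C/T_C = 1.723 kJ/K.
ΔS_univ = −Q_H/T_H + Q_C/T_C = 0.776 kJ/K (> 0, since η = 0.238 < η_Carnot = 0.581).

ΔS_univ ≈ 0.776 kJ/K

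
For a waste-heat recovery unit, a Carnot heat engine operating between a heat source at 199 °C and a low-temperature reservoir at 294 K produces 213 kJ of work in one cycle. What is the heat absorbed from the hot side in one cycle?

T_H = 199 °C → 199 + 273.15 = 472.15 K.
The Carnot efficiency is η = 1 − T_C/T_H = 1 − 294.00/472.15 = 0.3773.
Q_H = W/η = 213/0.3773 = 565 kJ.

Q_H ≈ 565 kJ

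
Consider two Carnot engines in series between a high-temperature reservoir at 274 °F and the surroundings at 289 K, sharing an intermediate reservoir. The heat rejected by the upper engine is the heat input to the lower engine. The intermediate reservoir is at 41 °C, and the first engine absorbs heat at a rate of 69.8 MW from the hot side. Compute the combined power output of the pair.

T_H = 274 °F → (274 − 32) × 5/9 = 134.44 °C = 407.59 K.
Two reversible stages in series are equivalent to a single Carnot engine between T_H and T_C, so η_total = 1 − T_C/T_H = 1 − 289.00/407.59 = 0.2910.
W_total = η_total · Q_H = 0.2910 × 69.8 = 20.31 MW.

Ẇ_total ≈ 20.31 MW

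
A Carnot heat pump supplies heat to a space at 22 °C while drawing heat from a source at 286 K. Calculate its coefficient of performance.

COP_HP ≈ 32.3

T_H = 22 °C → 22 + 273.15 = 295.15 K.
The Carnot heat-pump COP is COP_HP = T_H/(T_H − T_C) = 295.15/(295.15 − 286.00) = 32.3.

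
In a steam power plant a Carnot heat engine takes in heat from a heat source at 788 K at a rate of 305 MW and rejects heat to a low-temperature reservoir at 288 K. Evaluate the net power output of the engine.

Ẇ ≈ 194 MW

Since the cycle is reversible, η = 1 − T_C/T_H = 1 − 288.00/788.00 = 0.6345.
W = η·Q_H = 0.6345 × 305 = 194 MW.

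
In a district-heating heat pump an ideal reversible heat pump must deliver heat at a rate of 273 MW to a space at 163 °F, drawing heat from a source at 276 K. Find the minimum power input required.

T_H = 163 °F → (163 − 32) × 5/9 = 72.78 °C = 345.93 K.
Reversible heating COP: COP_HP = T_H/(T_H − T_C) = 345.93/69.93 = 4.9469.
W = Q_H/COP_HP = 273/4.9469 = 55.2 MW.

Ẇ_in ≈ 55.2 MW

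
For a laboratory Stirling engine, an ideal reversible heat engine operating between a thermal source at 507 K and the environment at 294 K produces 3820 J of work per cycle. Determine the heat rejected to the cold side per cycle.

Q_C ≈ 5270 J

Carnot efficiency: η = 1 − T_C/T_H = 1 − 294.00/507.00 = 0.4201.
Since Q_C/Q_H = T_C/T_H and Q_H = W/η, Q_C = W·T_C/(T_H − T_C) = 3820 × 294.00/213.00 = 5270 J.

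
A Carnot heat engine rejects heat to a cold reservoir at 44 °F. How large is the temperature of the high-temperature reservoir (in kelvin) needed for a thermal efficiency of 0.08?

T_H ≈ 304 K

T_C = 44 °F → (44 − 32) × 5/9 = 6.67 °C = 279.82 K.
From η = 1 − T_C/T_H, solving for T_H gives T_H = T_C/(1 − η) = 279.82/(1 − 0.08) = 304 K.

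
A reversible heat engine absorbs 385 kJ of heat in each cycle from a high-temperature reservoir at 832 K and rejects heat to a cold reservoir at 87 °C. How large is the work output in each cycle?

T_C = 87 °C → 87 + 273.15 = 360.15 K.
Carnot efficiency: η = 1 − T_C/T_H = 1 − 360.15/832.00 = 0.5671.
W = η·Q_H = 0.5671 × 385 = 218 kJ.

W ≈ 218 kJ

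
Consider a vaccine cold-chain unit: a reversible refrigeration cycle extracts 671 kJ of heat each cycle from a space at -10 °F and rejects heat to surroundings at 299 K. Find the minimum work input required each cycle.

W_in ≈ 132 kJ

T_C = -10 °F → (-10 − 32) × 5/9 = -23.33 °C = 249.82 K.
The reversible coefficient of performance is COP_R = T_C/(T_H − T_C) = 249.82/49.18 = 5.0793.
W = Q_C/COP_R = 671/5.0793 = 132 kJ.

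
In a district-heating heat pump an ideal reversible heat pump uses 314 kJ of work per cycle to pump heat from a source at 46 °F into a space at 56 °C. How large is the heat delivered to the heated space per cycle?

Q_H ≈ 2143 kJ

T_H = 56 °C → 56 + 273.15 = 329.15 K.
T_C = 46 °F → (46 − 32) × 5/9 = 7.78 °C = 280.93 K.
The Carnot heat-pump COP is COP_HP = T_H/(T_H − T_C) = 329.15/48.22 = 6.8257.
Q_H = COP_HP · W = 6.8257 × 314 = 2143 kJ.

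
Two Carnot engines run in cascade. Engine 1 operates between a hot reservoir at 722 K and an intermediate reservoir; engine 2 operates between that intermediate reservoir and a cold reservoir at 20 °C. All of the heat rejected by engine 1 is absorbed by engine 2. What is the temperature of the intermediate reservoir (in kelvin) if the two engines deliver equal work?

T_C = 20 °C → 20 + 273.15 = 293.15 K.
For reversible stages Q_m = Q_H·(T_m/T_H). Setting W₁ = Q_H(1 − T_m/T_H) equal to W₂ = Q_m(1 − T_C/T_m) = Q_H·(T_m − T_C)/T_H gives T_H − T_m = T_m − T_C, so T_m = (T_H + T_C)/2 = (722.00 + 293.15)/2 = 507.6 K.

T_m ≈ 507.6 K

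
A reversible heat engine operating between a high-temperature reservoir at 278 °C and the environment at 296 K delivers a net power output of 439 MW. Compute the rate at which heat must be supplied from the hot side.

Q̇_H ≈ 948.3 MW

T_H = 278 °C → 278 + 273.15 = 551.15 K.
For a reversible engine, η = 1 − T_C/T_H = 1 − 296.00/551.15 = 0.4629.
Q_H = W/η = 439/0.4629 = 948.3 MW.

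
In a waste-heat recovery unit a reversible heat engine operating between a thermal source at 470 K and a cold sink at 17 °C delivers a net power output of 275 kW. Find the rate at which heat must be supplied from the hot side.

T_C = 17 °C → 17 + 273.15 = 290.15 K.
The Carnot efficiency is η = 1 − T_C/T_H = 1 − 290.15/470.00 = 0.3827.
Q_H = W/η = 275/0.3827 = 719 kW.

Q̇_H ≈ 719 kW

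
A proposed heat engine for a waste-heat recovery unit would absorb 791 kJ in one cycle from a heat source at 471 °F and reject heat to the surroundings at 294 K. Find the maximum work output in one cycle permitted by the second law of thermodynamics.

T_H = 471 °F → (471 − 32) × 5/9 = 243.89 °C = 517.04 K.
The upper bound on efficiency is η_max = 1 − T_C/T_H = 1 − 294.00/517.04 = 0.4314.
W_max = η_max · Q_H = 0.4314 × 791 = 341.2 kJ.

W_max ≈ 341.2 kJ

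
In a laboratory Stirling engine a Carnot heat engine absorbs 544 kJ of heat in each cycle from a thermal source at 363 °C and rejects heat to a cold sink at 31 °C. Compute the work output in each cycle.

W ≈ 284 kJ

T_H = 363 °C → 363 + 273.15 = 636.15 K.
T_C = 31 °C → 31 + 273.15 = 304.15 K.
Carnot efficiency: η = 1 − T_C/T_H = 1 − 304.15/636.15 = 0.5219.
W = η·Q_H = 0.5219 × 544 = 284 kJ.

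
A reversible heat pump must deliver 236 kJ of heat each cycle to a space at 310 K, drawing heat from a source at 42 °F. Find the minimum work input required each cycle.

T_C = 42 °F → (42 − 32) × 5/9 = 5.56 °C = 278.71 K.
For a reversible heat pump, COP_HP = T_H/(T_H − T_C) = 310.00/31.29 = 9.9059.
W = Q_H/COP_HP = 236/9.9059 = 23.82 kJ.

W_in ≈ 23.82 kJ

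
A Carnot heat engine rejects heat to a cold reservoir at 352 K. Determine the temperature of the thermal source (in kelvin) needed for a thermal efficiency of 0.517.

T_H ≈ 728.8 K

From η = 1 − T_C/T_H, solving for T_H gives T_H = T_C/(1 − η) = 352.00/(1 − 0.517) = 728.8 K.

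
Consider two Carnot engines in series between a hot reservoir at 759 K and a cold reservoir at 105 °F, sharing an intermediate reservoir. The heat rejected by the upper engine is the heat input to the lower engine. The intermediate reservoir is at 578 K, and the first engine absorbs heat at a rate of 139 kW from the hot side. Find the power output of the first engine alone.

T_C = 105 °F → (105 − 32) × 5/9 = 40.56 °C = 313.71 K.
First-stage efficiency η₁ = 1 − T_m/T_H = 1 − 578.00/759.00 = 0.2385.
W₁ = η₁·Q_H = 0.2385 × 139 = 33.1 kW.

Ẇ₁ ≈ 33.1 kW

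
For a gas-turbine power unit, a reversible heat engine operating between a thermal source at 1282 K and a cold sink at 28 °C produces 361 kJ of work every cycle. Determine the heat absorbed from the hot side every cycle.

T_C = 28 °C → 28 + 273.15 = 301.15 K.
Since the cycle is reversible, η = 1 − T_C/T_H = 1 − 301.15/1282.00 = 0.7651.
Q_H = W/η = 361/0.7651 = 472 kJ.

Q_H ≈ 472 kJ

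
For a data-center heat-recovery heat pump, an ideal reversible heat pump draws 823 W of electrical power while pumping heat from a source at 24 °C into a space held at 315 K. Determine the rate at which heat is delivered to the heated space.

T_C = 24 °C → 24 + 273.15 = 297.15 K.
Reversible heating COP: COP_HP = T_H/(T_H − T_C) = 315.00/17.85 = 17.6471.
Q_H = COP_HP · W = 17.6471 × 823 = 14500 W.

Q̇_H ≈ 14500 W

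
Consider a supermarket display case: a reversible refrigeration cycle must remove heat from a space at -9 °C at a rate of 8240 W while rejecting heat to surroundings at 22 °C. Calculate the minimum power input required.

Ẇ_in ≈ 967 W

T_H = 22 °C → 22 + 273.15 = 295.15 K.
T_C = -9 °C → -9 + 273.15 = 264.15 K.
The reversible coefficient of performance is COP_R = T_C/(T_H − T_C) = 264.15/31.00 = 8.5210.
W = Q_C/COP_R = 8240/8.5210 = 967 W.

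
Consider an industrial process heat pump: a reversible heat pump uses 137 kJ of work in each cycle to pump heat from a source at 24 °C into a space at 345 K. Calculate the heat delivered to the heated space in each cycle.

Q_H ≈ 987.8 kJ

T_C = 24 °C → 24 + 273.15 = 297.15 K.
For a reversible heat pump, COP_HP = T_H/(T_H − T_C) = 345.00/47.85 = 7.2100.
Q_H = COP_HP · W = 7.2100 × 137 = 987.8 kJ.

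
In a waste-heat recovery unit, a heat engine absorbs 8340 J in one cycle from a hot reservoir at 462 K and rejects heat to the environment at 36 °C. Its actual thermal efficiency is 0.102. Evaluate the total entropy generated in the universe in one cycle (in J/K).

T_C = 36 °C → 36 + 273.15 = 309.15 K.
W = η·Q_H = 0.102 × 8340 = 850.7 J, so Q_C = Q_H − W = 7489 J.
Reservoir entropy changes: ΔS_H = −Q_H/T_H = −8340/462.00 = -18.05 J/K and ΔS_C = +Q_C/T_C = 7489/309.15 = 24.23 J/K.
ΔS_univ = −Q_H/T_H + Q_C/T_C = 6.174 J/K (> 0, since η = 0.102 < η_Carnot = 0.331).

ΔS_univ ≈ 6.174 J/K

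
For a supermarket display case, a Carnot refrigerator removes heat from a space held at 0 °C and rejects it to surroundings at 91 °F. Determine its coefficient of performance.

T_H = 91 °F → (91 − 32) × 5/9 = 32.78 °C = 305.93 K.
T_C = 0 °C → 0 + 273.15 = 273.15 K.
For a reversible refrigerator, COP_R = T_C/(T_H − T_C) = 273.15/(305.93 − 273.15) = 8.33.

COP_R ≈ 8.33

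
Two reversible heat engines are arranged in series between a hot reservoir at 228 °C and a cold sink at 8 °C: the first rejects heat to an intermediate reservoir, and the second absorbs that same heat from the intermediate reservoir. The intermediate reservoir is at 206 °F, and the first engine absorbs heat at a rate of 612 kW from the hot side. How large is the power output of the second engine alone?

Ẇ₂ ≈ 108 kW

T_H = 228 °C → 228 + 273.15 = 501.15 K.
T_C = 8 °C → 8 + 273.15 = 281.15 K.
T_m = 206 °F → (206 − 32) × 5/9 = 96.67 °C = 369.82 K.
Heat entering the second stage: Q_m = Q_H·(T_m/T_H) = 612 × 369.82/501.15 = 452 kW.
Second-stage efficiency η₂ = 1 − T_C/T_m = 1 − 281.15/369.82 = 0.2398, so W₂ = η₂·Q_m = 108 kW.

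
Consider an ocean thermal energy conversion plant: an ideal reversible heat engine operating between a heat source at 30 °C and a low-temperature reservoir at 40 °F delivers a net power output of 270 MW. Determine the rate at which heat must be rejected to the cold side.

Q̇_C ≈ 2933 MW

T_H = 30 °C → 30 + 273.15 = 303.15 K.
T_C = 40 °F → (40 − 32) × 5/9 = 4.44 °C = 277.59 K.
η_rev = 1 − T_C/T_H = 1 − 277.59/303.15 = 0.0843.
Since Q_C/Q_H = T_C/T_H and Q_H = W/η, Q_C = W·T_C/(T_H − T_C) = 270 × 277.59/25.56 = 2933 MW.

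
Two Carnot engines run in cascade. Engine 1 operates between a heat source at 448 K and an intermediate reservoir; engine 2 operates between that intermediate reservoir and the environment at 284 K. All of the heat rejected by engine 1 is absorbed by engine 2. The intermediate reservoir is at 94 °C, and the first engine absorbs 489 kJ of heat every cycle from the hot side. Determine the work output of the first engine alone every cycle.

T_m = 94 °C → 94 + 273.15 = 367.15 K.
First-stage efficiency η₁ = 1 − T_m/T_H = 1 − 367.15/448.00 = 0.1805.
W₁ = η₁·Q_H = 0.1805 × 489 = 88.2 kJ.

W₁ ≈ 88.2 kJ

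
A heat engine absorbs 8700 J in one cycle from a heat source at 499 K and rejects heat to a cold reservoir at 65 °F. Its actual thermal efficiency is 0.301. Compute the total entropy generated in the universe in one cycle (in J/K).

T_C = 65 °F → (65 − 32) × 5/9 = 18.33 °C = 291.48 K.
W = η·Q_H = 0.301 × 8700 = 2619 J, so Q_C = Q_H − W = 6081 J.
The hot reservoir loses entropy Q_H/T_H = 8700/499.00 = 17.43 J/K; the cold reservoir gains Q_C/T_C = 6081/291.48 = 20.86 J/K.
ΔS_univ = −Q_H/T_H + Q_C/T_C = 3.428 J/K (> 0, since η = 0.301 < η_Carnot = 0.416).

ΔS_univ ≈ 3.428 J/K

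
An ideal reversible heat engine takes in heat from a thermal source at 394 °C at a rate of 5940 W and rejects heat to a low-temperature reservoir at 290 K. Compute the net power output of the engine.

Ẇ ≈ 3360 W

T_H = 394 °C → 394 + 273.15 = 667.15 K.
Since the cycle is reversible, η = 1 − T_C/T_H = 1 − 290.00/667.15 = 0.5653.
W = η·Q_H = 0.5653 × 5940 = 3360 W.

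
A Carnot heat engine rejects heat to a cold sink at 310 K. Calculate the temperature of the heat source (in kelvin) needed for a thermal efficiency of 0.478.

T_H ≈ 594 K

From η = 1 − T_C/T_H, solving for T_H gives T_H = T_C/(1 − η) = 310.00/(1 − 0.478) = 594 K.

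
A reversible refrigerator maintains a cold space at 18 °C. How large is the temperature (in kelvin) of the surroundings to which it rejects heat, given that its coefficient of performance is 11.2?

T_H ≈ 317.1 K

T_C = 18 °C → 18 + 273.15 = 291.15 K.
COP_R = T_C/(T_H − T_C) ⇒ T_H = T_C·(1 + 1/COP_R) = 291.15 × (1 + 1/11.2) = 317.1 K.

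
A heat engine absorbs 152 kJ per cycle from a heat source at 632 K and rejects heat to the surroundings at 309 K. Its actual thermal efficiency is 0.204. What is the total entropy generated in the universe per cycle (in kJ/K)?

W = η·Q_H = 0.204 × 152 = 31.01 kJ, so Q_C = Q_H − W = 121.0 kJ.
The hot reservoir loses entropy Q_H/T_H = 152/632.00 = 0.2405 kJ/K; the cold reservoir gains Q_C/T_C = 121.0/309.00 = 0.3916 kJ/K.
ΔS_univ = −Q_H/T_H + Q_C/T_C = 0.151 kJ/K (> 0, since η = 0.204 < η_Carnot = 0.511).

ΔS_univ ≈ 0.151 kJ/K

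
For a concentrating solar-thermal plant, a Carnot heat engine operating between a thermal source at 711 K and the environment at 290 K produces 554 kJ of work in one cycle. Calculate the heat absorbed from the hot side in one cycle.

Q_H ≈ 936 kJ

Since the cycle is reversible, η = 1 − T_C/T_H = 1 − 290.00/711.00 = 0.5921.
Q_H = W/η = 554/0.5921 = 936 kJ.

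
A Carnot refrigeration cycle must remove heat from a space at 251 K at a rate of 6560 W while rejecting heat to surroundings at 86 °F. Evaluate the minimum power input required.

T_H = 86 °F → (86 − 32) × 5/9 = 30.00 °C = 303.15 K.
For a reversible refrigerator, COP_R = T_C/(T_H − T_C) = 251.00/52.15 = 4.8130.
W = Q_C/COP_R = 6560/4.8130 = 1360 W.

Ẇ_in ≈ 1360 W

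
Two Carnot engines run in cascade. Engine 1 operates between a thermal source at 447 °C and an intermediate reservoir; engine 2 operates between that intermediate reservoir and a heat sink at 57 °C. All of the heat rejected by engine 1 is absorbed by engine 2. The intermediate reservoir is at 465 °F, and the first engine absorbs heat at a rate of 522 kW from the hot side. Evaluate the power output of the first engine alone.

Ẇ₁ ≈ 150 kW

T_H = 447 °C → 447 + 273.15 = 720.15 K.
T_C = 57 °C → 57 + 273.15 = 330.15 K.
T_m = 465 °F → (465 − 32) × 5/9 = 240.56 °C = 513.71 K.
First-stage efficiency η₁ = 1 − T_m/T_H = 1 − 513.71/720.15 = 0.2867.
W₁ = η₁·Q_H = 0.2867 × 522 = 150 kW.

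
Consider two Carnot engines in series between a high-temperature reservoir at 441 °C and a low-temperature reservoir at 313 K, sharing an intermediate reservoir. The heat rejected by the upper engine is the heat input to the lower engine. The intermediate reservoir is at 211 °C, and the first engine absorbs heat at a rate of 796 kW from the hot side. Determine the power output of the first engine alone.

T_H = 441 °C → 441 + 273.15 = 714.15 K.
T_m = 211 °C → 211 + 273.15 = 484.15 K.
First-stage efficiency η₁ = 1 − T_m/T_H = 1 − 484.15/714.15 = 0.3221.
W₁ = η₁·Q_H = 0.3221 × 796 = 256 kW.

Ẇ₁ ≈ 256 kW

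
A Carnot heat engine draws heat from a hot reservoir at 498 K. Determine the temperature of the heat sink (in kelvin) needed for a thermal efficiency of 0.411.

T_C ≈ 293 K

From η = 1 − T_C/T_H, T_C = T_H·(1 − η) = 498.00 × (1 − 0.411) = 293 K.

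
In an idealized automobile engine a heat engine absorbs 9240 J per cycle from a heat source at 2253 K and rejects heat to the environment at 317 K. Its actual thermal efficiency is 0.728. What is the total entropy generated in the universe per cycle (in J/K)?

ΔS_univ ≈ 3.83 J/K

W = η·Q_H = 0.728 × 9240 = 6727 J, so Q_C = Q_H − W = 2513 J.
The hot reservoir loses entropy Q_H/T_H = 9240/2253.00 = 4.101 J/K; the cold reservoir gains Q_C/T_C = 2513/317.00 = 7.928 J/K.
ΔS_univ = −Q_H/T_H + Q_C/T_C = 3.83 J/K (> 0, since η = 0.728 < η_Carnot = 0.859).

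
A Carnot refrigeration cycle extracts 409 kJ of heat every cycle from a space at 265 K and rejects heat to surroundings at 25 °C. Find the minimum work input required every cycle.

W_in ≈ 51.2 kJ

T_H = 25 °C → 25 + 273.15 = 298.15 K.
The reversible coefficient of performance is COP_R = T_C/(T_H − T_C) = 265.00/33.15 = 7.9940.
W = Q_C/COP_R = 409/7.9940 = 51.2 kJ.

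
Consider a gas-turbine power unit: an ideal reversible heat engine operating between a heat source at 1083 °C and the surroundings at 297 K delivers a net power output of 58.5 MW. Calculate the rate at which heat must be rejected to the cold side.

T_H = 1083 °C → 1083 + 273.15 = 1356.15 K.
For a reversible engine, η = 1 − T_C/T_H = 1 − 297.00/1356.15 = 0.7810.
Since Q_C/Q_H = T_C/T_H and Q_H = W/η, Q_C = W·T_C/(T_H − T_C) = 58.5 × 297.00/1059.15 = 16.4 MW.

Q̇_C ≈ 16.4 MW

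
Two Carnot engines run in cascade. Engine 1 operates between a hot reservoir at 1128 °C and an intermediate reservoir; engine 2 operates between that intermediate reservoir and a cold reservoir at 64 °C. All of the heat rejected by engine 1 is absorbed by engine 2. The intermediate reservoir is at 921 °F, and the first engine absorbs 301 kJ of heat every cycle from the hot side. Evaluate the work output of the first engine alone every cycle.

W₁ ≈ 136.2 kJ

T_H = 1128 °C → 1128 + 273.15 = 1401.15 K.
T_C = 64 °C → 64 + 273.15 = 337.15 K.
T_m = 921 °F → (921 − 32) × 5/9 = 493.89 °C = 767.04 K.
First-stage efficiency η₁ = 1 − T_m/T_H = 1 − 767.04/1401.15 = 0.4526.
W₁ = η₁·Q_H = 0.4526 × 301 = 136.2 kJ.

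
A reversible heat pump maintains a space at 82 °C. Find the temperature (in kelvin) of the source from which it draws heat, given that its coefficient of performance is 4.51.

T_H = 82 °C → 82 + 273.15 = 355.15 K.
COP_HP = T_H/(T_H − T_C) ⇒ T_C = T_H·(COP_HP − 1)/COP_HP = 355.15 × (4.51 − 1)/4.51 = 276 K.

T_C ≈ 276 K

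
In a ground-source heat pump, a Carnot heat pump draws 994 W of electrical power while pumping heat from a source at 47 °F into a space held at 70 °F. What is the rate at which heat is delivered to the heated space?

T_H = 70 °F → (70 − 32) × 5/9 = 21.11 °C = 294.26 K.
T_C = 47 °F → (47 − 32) × 5/9 = 8.33 °C = 281.48 K.
Reversible heating COP: COP_HP = T_H/(T_H − T_C) = 294.26/12.78 = 23.0291.
Q_H = COP_HP · W = 23.0291 × 994 = 22900 W.

Q̇_H ≈ 22900 W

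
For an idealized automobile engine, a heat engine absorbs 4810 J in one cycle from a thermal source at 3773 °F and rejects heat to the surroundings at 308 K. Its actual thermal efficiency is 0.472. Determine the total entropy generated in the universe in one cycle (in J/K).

T_H = 3773 °F → (3773 − 32) × 5/9 = 2078.33 °C = 2351.48 K.
W = η·Q_H = 0.472 × 4810 = 2270 J, so Q_C = Q_H − W = 2540 J.
The hot reservoir loses entropy Q_H/T_H = 4810/2351.48 = 2.046 J/K; the cold reservoir gains Q_C/T_C = 2540/308.00 = 8.246 J/K.
ΔS_univ = −Q_H/T_H + Q_C/T_C = 6.200 J/K (> 0, since η = 0.472 < η_Carnot = 0.869).

ΔS_univ ≈ 6.200 J/K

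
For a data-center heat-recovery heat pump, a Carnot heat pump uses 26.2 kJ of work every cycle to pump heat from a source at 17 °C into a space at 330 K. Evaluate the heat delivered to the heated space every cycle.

Q_H ≈ 217 kJ

T_C = 17 °C → 17 + 273.15 = 290.15 K.
Reversible heating COP: COP_HP = T_H/(T_H − T_C) = 330.00/39.85 = 8.2811.
Q_H = COP_HP · W = 8.2811 × 26.2 = 217 kJ.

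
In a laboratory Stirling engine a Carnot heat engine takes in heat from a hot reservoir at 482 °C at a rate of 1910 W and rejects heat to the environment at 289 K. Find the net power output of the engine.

T_H = 482 °C → 482 + 273.15 = 755.15 K.
Since the cycle is reversible, η = 1 − T_C/T_H = 1 − 289.00/755.15 = 0.6173.
W = η·Q_H = 0.6173 × 1910 = 1180 W.

Ẇ ≈ 1180 W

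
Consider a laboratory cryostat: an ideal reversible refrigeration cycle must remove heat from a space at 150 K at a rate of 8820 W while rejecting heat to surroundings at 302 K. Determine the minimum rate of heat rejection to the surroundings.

Q̇_H ≈ 17800 W

For a reversible cycle Q_H/Q_C = T_H/T_C, so Q_H = Q_C·T_H/T_C = 8820 × 302.00/150.00 = 17800 W.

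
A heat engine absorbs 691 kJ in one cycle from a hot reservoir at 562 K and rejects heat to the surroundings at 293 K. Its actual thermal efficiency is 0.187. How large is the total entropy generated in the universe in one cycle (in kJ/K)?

W = η·Q_H = 0.187 × 691 = 129.2 kJ, so Q_C = Q_H − W = 561.8 kJ.
The hot reservoir loses entropy Q_H/T_H = 691/562.00 = 1.230 kJ/K; the cold reservoir gains Q_C/T_C = 561.8/293.00 = 1.917 kJ/K.
ΔS_univ = −Q_H/T_H + Q_C/T_C = 0.6878 kJ/K (> 0, since η = 0.187 < η_Carnot = 0.479).

ΔS_univ ≈ 0.6878 kJ/K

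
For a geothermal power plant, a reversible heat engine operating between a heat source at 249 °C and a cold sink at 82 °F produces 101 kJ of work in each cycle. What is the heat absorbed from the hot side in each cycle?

T_H = 249 °C → 249 + 273.15 = 522.15 K.
T_C = 82 °F → (82 − 32) × 5/9 = 27.78 °C = 300.93 K.
η_rev = 1 − T_C/T_H = 1 − 300.93/522.15 = 0.4237.
Q_H = W/η = 101/0.4237 = 238 kJ.

Q_H ≈ 238 kJ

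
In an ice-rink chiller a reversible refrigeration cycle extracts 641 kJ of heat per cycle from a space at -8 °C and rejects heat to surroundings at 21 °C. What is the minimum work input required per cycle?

W_in ≈ 70.1 kJ

T_H = 21 °C → 21 + 273.15 = 294.15 K.
T_C = -8 °C → -8 + 273.15 = 265.15 K.
Carnot COP: COP_R = T_C/(T_H − T_C) = 265.15/29.00 = 9.1431.
W = Q_C/COP_R = 641/9.1431 = 70.1 kJ.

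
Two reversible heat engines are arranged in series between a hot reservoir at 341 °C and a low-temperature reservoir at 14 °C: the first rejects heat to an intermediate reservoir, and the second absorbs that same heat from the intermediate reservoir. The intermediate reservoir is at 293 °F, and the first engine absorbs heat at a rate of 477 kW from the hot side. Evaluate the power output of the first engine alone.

T_H = 341 °C → 341 + 273.15 = 614.15 K.
T_C = 14 °C → 14 + 273.15 = 287.15 K.
T_m = 293 °F → (293 − 32) × 5/9 = 145.00 °C = 418.15 K.
First-stage efficiency η₁ = 1 − T_m/T_H = 1 − 418.15/614.15 = 0.3191.
W₁ = η₁·Q_H = 0.3191 × 477 = 152 kW.

Ẇ₁ ≈ 152 kW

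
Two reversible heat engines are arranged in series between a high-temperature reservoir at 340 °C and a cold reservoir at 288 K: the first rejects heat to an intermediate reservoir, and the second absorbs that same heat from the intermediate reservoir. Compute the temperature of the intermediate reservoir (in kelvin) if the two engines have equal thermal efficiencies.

T_m ≈ 420 K

T_H = 340 °C → 340 + 273.15 = 613.15 K.
Equal efficiencies require 1 − T_m/T_H = 1 − T_C/T_m, i.e. T_m/T_H = T_C/T_m, so T_m = √(T_H·T_C) = √(613.15 × 288.00) = 420 K.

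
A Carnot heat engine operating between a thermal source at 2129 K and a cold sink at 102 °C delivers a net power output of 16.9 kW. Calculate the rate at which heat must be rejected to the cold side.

T_C = 102 °C → 102 + 273.15 = 375.15 K.
For a reversible engine, η = 1 − T_C/T_H = 1 − 375.15/2129.00 = 0.8238.
Since Q_C/Q_H = T_C/T_H and Q_H = W/η, Q_C = W·T_C/(T_H − T_C) = 16.9 × 375.15/1753.85 = 3.61 kW.

Q̇_C ≈ 3.61 kW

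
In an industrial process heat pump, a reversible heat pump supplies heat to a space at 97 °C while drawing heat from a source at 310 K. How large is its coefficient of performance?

T_H = 97 °C → 97 + 273.15 = 370.15 K.
The Carnot heat-pump COP is COP_HP = T_H/(T_H − T_C) = 370.15/(370.15 − 310.00) = 6.15.

COP_HP ≈ 6.15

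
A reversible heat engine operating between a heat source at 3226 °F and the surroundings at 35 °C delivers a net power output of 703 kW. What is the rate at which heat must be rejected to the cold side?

Q̇_C ≈ 124.5 kW

T_H = 3226 °F → (3226 − 32) × 5/9 = 1774.44 °C = 2047.59 K.
T_C = 35 °C → 35 + 273.15 = 308.15 K.
Carnot efficiency: η = 1 − T_C/T_H = 1 − 308.15/2047.59 = 0.8495.
Since Q_C/Q_H = T_C/T_H and Q_H = W/η, Q_C = W·T_C/(T_H − T_C) = 703 × 308.15/1739.44 = 124.5 kW.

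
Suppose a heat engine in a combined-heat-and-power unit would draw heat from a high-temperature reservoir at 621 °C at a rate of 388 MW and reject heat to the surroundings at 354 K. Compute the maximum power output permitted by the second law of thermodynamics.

T_H = 621 °C → 621 + 273.15 = 894.15 K.
The second-law ceiling is the Carnot efficiency, η_max = 1 − T_C/T_H = 1 − 354.00/894.15 = 0.6041.
W_max = η_max · Q_H = 0.6041 × 388 = 234.4 MW.

Ẇ_max ≈ 234.4 MW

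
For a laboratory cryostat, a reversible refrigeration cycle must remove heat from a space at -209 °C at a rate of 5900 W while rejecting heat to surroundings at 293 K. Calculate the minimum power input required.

Ẇ_in ≈ 21000 W

T_C = -209 °C → -209 + 273.15 = 64.15 K.
Carnot COP: COP_R = T_C/(T_H − T_C) = 64.15/228.85 = 0.2803.
W = Q_C/COP_R = 5900/0.2803 = 21000 W.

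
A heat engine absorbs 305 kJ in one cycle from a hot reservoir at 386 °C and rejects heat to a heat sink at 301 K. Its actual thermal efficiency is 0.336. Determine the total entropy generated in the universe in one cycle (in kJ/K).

ΔS_univ ≈ 0.210 kJ/K

T_H = 386 °C → 386 + 273.15 = 659.15 K.
W = η·Q_H = 0.336 × 305 = 102.5 kJ, so Q_C = Q_H − W = 202.5 kJ.
The hot reservoir loses entropy Q_H/T_H = 305/659.15 = 0.4627 kJ/K; the cold reservoir gains Q_C/T_C = 202.5/301.00 = 0.6728 kJ/K.
ΔS_univ = −Q_H/T_H + Q_C/T_C = 0.210 kJ/K (> 0, since η = 0.336 < η_Carnot = 0.543).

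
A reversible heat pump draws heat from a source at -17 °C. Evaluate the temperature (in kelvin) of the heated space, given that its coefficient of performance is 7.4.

T_C = -17 °C → -17 + 273.15 = 256.15 K.
COP_HP = T_H/(T_H − T_C) ⇒ T_H = T_C·COP_HP/(COP_HP − 1) = 256.15 × 7.4/(7.4 − 1) = 296 K.

T_H ≈ 296 K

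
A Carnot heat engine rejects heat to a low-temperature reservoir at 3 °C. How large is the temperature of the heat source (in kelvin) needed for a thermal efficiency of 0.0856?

T_C = 3 °C → 3 + 273.15 = 276.15 K.
From η = 1 − T_C/T_H, solving for T_H gives T_H = T_C/(1 − η) = 276.15/(1 − 0.0856) = 302 K.

T_H ≈ 302 K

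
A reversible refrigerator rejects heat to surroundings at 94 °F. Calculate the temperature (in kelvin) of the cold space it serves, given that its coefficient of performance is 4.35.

T_H = 94 °F → (94 − 32) × 5/9 = 34.44 °C = 307.59 K.
COP_R = T_C/(T_H − T_C) ⇒ T_C = T_H·COP_R/(1 + COP_R) = 307.59 × 4.35/(1 + 4.35) = 250 K.

T_C ≈ 250 K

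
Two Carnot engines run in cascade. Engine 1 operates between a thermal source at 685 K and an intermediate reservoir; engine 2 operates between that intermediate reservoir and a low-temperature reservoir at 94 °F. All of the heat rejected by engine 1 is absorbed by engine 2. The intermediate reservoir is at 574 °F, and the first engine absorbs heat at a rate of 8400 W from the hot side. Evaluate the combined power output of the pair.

Ẇ_total ≈ 4630 W

T_C = 94 °F → (94 − 32) × 5/9 = 34.44 °C = 307.59 K.
Two reversible stages in series are equivalent to a single Carnot engine between T_H and T_C, so η_total = 1 − T_C/T_H = 1 − 307.59/685.00 = 0.5510.
W_total = η_total · Q_H = 0.5510 × 8400 = 4630 W.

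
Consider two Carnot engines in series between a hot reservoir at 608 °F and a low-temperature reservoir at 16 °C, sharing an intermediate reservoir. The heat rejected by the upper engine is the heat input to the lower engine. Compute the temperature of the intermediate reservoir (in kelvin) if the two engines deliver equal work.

T_m ≈ 441.1 K

T_H = 608 °F → (608 − 32) × 5/9 = 320.00 °C = 593.15 K.
T_C = 16 °C → 16 + 273.15 = 289.15 K.
For reversible stages Q_m = Q_H·(T_m/T_H). Setting W₁ = Q_H(1 − T_m/T_H) equal to W₂ = Q_m(1 − T_C/T_m) = Q_H·(T_m − T_C)/T_H gives T_H − T_m = T_m − T_C, so T_m = (T_H + T_C)/2 = (593.15 + 289.15)/2 = 441.1 K.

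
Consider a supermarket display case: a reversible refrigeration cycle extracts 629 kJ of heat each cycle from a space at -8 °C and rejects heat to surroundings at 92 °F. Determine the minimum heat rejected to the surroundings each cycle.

T_H = 92 °F → (92 − 32) × 5/9 = 33.33 °C = 306.48 K.
T_C = -8 °C → -8 + 273.15 = 265.15 K.
For a reversible cycle Q_H/Q_C = T_H/T_C, so Q_H = Q_C·T_H/T_C = 629 × 306.48/265.15 = 727.1 kJ.

Q_H ≈ 727.1 kJ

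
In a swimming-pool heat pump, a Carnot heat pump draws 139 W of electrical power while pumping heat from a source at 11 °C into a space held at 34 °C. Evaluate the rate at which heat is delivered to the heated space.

Q̇_H ≈ 1860 W

T_H = 34 °C → 34 + 273.15 = 307.15 K.
T_C = 11 °C → 11 + 273.15 = 284.15 K.
COP_HP = T_H/(T_H − T_C) = 307.15/23.00 = 13.3543.
Q_H = COP_HP · W = 13.3543 × 139 = 1860 W.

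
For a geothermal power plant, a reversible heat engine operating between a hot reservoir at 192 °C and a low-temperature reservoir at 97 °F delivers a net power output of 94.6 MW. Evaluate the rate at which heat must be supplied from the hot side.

Q̇_H ≈ 282.3 MW

T_H = 192 °C → 192 + 273.15 = 465.15 K.
T_C = 97 °F → (97 − 32) × 5/9 = 36.11 °C = 309.26 K.
The Carnot efficiency is η = 1 − T_C/T_H = 1 − 309.26/465.15 = 0.3351.
Q_H = W/η = 94.6/0.3351 = 282.3 MW.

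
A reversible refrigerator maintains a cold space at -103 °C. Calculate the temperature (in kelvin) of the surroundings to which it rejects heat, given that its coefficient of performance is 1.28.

T_C = -103 °C → -103 + 273.15 = 170.15 K.
COP_R = T_C/(T_H − T_C) ⇒ T_H = T_C·(1 + 1/COP_R) = 170.15 × (1 + 1/1.28) = 303.1 K.

T_H ≈ 303.1 K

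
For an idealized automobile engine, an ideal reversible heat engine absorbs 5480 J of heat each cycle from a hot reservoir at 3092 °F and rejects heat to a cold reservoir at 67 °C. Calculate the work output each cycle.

T_H = 3092 °F → (3092 − 32) × 5/9 = 1700.00 °C = 1973.15 K.
T_C = 67 °C → 67 + 273.15 = 340.15 K.
For a reversible engine, η = 1 − T_C/T_H = 1 − 340.15/1973.15 = 0.8276.
W = η·Q_H = 0.8276 × 5480 = 4540 J.

W ≈ 4540 J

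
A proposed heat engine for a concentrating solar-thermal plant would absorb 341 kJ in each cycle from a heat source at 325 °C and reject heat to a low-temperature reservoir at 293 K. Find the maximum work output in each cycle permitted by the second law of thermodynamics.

T_H = 325 °C → 325 + 273.15 = 598.15 K.
The upper bound on efficiency is η_max = 1 − T_C/T_H = 1 − 293.00/598.15 = 0.5102.
W_max = η_max · Q_H = 0.5102 × 341 = 174.0 kJ.

W_max ≈ 174.0 kJ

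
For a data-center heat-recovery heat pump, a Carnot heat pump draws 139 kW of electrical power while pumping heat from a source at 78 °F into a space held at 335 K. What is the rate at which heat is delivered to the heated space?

Q̇_H ≈ 1283 kW

T_C = 78 °F → (78 − 32) × 5/9 = 25.56 °C = 298.71 K.
For a reversible heat pump, COP_HP = T_H/(T_H − T_C) = 335.00/36.29 = 9.2301.
Q_H = COP_HP · W = 9.2301 × 139 = 1283 kW.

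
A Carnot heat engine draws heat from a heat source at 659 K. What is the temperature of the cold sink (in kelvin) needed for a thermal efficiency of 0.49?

From η = 1 − T_C/T_H, T_C = T_H·(1 − η) = 659.00 × (1 − 0.49) = 336.1 K.

T_C ≈ 336.1 K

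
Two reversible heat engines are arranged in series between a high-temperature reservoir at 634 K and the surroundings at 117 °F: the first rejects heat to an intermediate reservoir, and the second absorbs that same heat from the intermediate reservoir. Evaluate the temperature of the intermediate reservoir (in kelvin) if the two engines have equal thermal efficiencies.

T_C = 117 °F → (117 − 32) × 5/9 = 47.22 °C = 320.37 K.
Equal efficiencies require 1 − T_m/T_H = 1 − T_C/T_m, i.e. T_m/T_H = T_C/T_m, so T_m = √(T_H·T_C) = √(634.00 × 320.37) = 450.7 K.

T_m ≈ 450.7 K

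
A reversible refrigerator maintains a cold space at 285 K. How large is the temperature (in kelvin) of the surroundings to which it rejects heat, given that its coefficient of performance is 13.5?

T_H ≈ 306 K

COP_R = T_C/(T_H − T_C) ⇒ T_H = T_C·(1 + 1/COP_R) = 285.00 × (1 + 1/13.5) = 306 K.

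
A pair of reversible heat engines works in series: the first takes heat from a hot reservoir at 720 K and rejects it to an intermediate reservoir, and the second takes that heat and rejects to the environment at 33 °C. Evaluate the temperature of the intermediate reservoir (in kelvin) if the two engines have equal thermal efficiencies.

T_C = 33 °C → 33 + 273.15 = 306.15 K.
Equal efficiencies require 1 − T_m/T_H = 1 − T_C/T_m, i.e. T_m/T_H = T_C/T_m, so T_m = √(T_H·T_C) = √(720.00 × 306.15) = 469 K.

T_m ≈ 469 K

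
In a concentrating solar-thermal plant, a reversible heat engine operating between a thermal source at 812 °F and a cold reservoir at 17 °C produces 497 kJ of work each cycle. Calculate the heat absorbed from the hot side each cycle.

Q_H ≈ 843 kJ

T_H = 812 °F → (812 − 32) × 5/9 = 433.33 °C = 706.48 K.
T_C = 17 °C → 17 + 273.15 = 290.15 K.
For a reversible engine, η = 1 − T_C/T_H = 1 − 290.15/706.48 = 0.5893.
Q_H = W/η = 497/0.5893 = 843 kJ.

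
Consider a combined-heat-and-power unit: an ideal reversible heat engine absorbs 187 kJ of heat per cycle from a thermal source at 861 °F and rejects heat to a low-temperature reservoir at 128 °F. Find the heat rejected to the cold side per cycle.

T_H = 861 °F → (861 − 32) × 5/9 = 460.56 °C = 733.71 K.
T_C = 128 °F → (128 − 32) × 5/9 = 53.33 °C = 326.48 K.
For a reversible engine, η = 1 − T_C/T_H = 1 − 326.48/733.71 = 0.5550.
For a reversible cycle Q_C/Q_H = T_C/T_H, so Q_C = 187 × 326.48/733.71 = 83.2 kJ.

Q_C ≈ 83.2 kJ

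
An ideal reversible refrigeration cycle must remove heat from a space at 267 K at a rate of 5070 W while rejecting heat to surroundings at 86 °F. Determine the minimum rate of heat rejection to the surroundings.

Q̇_H ≈ 5756 W

T_H = 86 °F → (86 − 32) × 5/9 = 30.00 °C = 303.15 K.
For a reversible cycle Q_H/Q_C = T_H/T_C, so Q_H = Q_C·T_H/T_C = 5070 × 303.15/267.00 = 5756 W.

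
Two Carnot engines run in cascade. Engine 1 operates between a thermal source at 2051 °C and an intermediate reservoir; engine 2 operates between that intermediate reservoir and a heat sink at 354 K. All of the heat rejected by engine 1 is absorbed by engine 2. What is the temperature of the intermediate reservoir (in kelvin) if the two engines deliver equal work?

T_H = 2051 °C → 2051 + 273.15 = 2324.15 K.
For reversible stages Q_m = Q_H·(T_m/T_H). Setting W₁ = Q_H(1 − T_m/T_H) equal to W₂ = Q_m(1 − T_C/T_m) = Q_H·(T_m − T_C)/T_H gives T_H − T_m = T_m − T_C, so T_m = (T_H + T_C)/2 = (2324.15 + 354.00)/2 = 1339 K.

T_m ≈ 1339 K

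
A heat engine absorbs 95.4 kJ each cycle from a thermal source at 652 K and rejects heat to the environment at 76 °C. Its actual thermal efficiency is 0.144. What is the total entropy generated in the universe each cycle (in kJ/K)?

ΔS_univ ≈ 0.08757 kJ/K

T_C = 76 °C → 76 + 273.15 = 349.15 K.
W = η·Q_H = 0.144 × 95.4 = 13.74 kJ, so Q_C = Q_H − W = 81.66 kJ.
Reservoir entropy changes: ΔS_H = −Q_H/T_H = −95.4/652.00 = -0.1463 kJ/K and ΔS_C = +Q_C/T_C = 81.66/349.15 = 0.2339 kJ/K.
ΔS_univ = −Q_H/T_H + Q_C/T_C = 0.08757 kJ/K (> 0, since η = 0.144 < η_Carnot = 0.464).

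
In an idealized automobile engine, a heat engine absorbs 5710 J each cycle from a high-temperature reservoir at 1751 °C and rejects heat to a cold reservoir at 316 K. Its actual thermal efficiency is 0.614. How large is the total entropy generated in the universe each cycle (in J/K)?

T_H = 1751 °C → 1751 + 273.15 = 2024.15 K.
W = η·Q_H = 0.614 × 5710 = 3506 J, so Q_C = Q_H − W = 2204 J.
The hot reservoir loses entropy Q_H/T_H = 5710/2024.15 = 2.821 J/K; the cold reservoir gains Q_C/T_C = 2204/316.00 = 6.975 J/K.
ΔS_univ = −Q_H/T_H + Q_C/T_C = 4.154 J/K (> 0, since η = 0.614 < η_Carnot = 0.844).

ΔS_univ ≈ 4.154 J/K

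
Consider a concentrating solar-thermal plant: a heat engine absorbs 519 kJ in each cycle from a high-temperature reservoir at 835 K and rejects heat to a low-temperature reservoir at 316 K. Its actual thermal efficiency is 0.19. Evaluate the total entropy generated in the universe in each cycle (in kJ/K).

W = η·Q_H = 0.19 × 519 = 98.61 kJ, so Q_C = Q_H − W = 420.4 kJ.
Entropy balance on the reservoirs: −Q_H/T_H = -0.6216 kJ/K, +Q_C/T_C = 1.330 kJ/K.
ΔS_univ = −Q_H/T_H + Q_C/T_C = 0.709 kJ/K (> 0, since η = 0.19 < η_Carnot = 0.622).

ΔS_univ ≈ 0.709 kJ/K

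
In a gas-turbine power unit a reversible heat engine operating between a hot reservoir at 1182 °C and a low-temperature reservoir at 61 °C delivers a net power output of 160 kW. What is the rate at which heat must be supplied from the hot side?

T_H = 1182 °C → 1182 + 273.15 = 1455.15 K.
T_C = 61 °C → 61 + 273.15 = 334.15 K.
Since the cycle is reversible, η = 1 − T_C/T_H = 1 − 334.15/1455.15 = 0.7704.
Q_H = W/η = 160/0.7704 = 207.7 kW.

Q̇_H ≈ 207.7 kW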